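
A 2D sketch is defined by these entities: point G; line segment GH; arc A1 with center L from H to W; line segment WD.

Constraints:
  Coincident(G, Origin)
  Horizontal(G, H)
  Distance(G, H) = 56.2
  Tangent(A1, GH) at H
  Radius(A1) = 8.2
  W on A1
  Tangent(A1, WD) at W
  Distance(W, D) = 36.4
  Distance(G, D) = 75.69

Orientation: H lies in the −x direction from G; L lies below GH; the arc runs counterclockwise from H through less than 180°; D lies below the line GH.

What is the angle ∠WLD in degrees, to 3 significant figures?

77.3°

Checks: |GH| = 56.20 ✓; |LW| = 8.200 ✓; ∠(LW, WD) = 90.00° ✓; |WD| = 36.40 ✓; |GD| = 75.69 ✓.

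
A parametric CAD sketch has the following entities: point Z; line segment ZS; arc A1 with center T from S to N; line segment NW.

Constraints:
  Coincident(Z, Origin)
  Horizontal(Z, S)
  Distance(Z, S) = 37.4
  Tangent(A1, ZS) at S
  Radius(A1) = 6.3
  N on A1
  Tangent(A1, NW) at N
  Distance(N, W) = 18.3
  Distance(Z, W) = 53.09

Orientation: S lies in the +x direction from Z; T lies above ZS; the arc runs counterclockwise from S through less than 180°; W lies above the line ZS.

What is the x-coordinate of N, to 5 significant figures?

43.495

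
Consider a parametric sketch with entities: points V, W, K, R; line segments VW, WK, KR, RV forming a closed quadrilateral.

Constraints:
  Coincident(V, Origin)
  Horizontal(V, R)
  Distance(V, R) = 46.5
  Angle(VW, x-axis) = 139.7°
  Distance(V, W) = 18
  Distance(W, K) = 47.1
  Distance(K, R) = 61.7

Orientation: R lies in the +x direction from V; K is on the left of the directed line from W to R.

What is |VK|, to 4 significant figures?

52.50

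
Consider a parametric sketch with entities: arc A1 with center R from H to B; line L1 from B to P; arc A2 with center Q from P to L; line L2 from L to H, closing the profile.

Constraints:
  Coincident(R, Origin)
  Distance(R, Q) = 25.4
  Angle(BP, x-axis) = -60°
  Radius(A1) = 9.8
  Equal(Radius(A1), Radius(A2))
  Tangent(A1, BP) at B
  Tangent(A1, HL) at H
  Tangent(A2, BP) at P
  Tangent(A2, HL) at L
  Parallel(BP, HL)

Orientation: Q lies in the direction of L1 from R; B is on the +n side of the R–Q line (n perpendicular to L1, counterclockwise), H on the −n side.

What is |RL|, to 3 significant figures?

27.2

The slot axis is L1's direction at -60.0°, so u = (cos -60.0°, sin -60.0°) = (0.500, -0.866) and n = (−sin -60.0°, cos -60.0°) = (0.866, 0.500). R is at the origin and Q lies 25.4 along u from R, so Q = 25.4·u = (12.7, -22.0). Tangency of A1 to both parallel lines with radius 9.8 puts B and H at R ± 9.8·n: B = (8.49, 4.90), H = (-8.49, -4.90). Equal radii place P and L the same way about Q: P = Q + 9.8·n = (21.2, -17.1), L = Q − 9.8·n = (4.21, -26.9). Then |RL| = |L − R| = 27.2.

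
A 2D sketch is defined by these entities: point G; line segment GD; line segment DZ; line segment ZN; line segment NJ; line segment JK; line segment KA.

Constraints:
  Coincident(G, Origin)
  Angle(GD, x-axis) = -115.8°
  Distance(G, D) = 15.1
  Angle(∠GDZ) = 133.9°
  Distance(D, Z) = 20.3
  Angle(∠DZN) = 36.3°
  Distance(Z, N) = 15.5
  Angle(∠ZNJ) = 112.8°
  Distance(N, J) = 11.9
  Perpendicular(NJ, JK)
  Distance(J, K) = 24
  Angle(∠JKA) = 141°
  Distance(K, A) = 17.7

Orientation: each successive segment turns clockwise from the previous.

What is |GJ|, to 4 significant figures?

11.23

G is at the origin; GD runs at -115.8° with length 15.1, so D = (-6.572, -13.59). ∠GDZ = 133.9° gives DZ at -161.9° from the x-axis; with |DZ| = 20.3, Z = (-25.87, -19.90). ∠DZN = 36.3° gives ZN at 54.40° from the x-axis; with |ZN| = 15.5, N = (-16.84, -7.298). ∠ZNJ = 112.8° gives NJ at -12.80° from the x-axis; with |NJ| = 11.9, J = (-5.240, -9.935). Then |GJ| = |J − G| = 11.23.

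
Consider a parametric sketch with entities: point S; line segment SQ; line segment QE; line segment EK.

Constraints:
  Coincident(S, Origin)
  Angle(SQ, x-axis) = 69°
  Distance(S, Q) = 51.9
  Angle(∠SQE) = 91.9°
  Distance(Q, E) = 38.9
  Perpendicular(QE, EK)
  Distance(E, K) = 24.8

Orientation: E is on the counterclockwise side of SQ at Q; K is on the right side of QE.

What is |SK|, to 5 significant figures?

86.767

S is at the origin; SQ runs at 69.0° with length 51.9, so Q = 51.9·(cos 69.0°, sin 69.0°) = (18.599, 48.453). ∠SQE = 91.9°, so QE runs at 69.0° + (180° − 91.9°) = 157.10° from the x-axis; with |QE| = 38.9, E = Q + 38.9·(cos 157.10°, sin 157.10°) = (-17.235, 63.590). QE ⟂ EK; with |EK| = 24.8 on the right of QE, K = E + 24.8·(0.38912, 0.92119) = (-7.5845, 86.435). Then |SK| = |K − S| = 86.767.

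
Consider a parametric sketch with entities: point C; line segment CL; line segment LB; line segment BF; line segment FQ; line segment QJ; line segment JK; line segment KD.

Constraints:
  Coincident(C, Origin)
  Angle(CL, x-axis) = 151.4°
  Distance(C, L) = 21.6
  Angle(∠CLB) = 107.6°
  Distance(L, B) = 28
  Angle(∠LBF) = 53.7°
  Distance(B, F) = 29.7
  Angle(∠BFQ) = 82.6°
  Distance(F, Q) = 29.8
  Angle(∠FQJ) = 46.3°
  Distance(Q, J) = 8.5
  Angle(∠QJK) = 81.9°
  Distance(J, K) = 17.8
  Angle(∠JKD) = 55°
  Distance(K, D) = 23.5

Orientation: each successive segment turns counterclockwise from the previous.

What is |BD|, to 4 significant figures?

50.50

∠QJK = 81.9° gives JK at -40.70° from the x-axis; with |JK| = 17.8, K = (-1.517, -1.581). ∠JKD = 55.0° gives KD at 84.30° from the x-axis; with |KD| = 23.5, D = (0.8172, 21.80). Then |BD| = |D − B| = 50.50.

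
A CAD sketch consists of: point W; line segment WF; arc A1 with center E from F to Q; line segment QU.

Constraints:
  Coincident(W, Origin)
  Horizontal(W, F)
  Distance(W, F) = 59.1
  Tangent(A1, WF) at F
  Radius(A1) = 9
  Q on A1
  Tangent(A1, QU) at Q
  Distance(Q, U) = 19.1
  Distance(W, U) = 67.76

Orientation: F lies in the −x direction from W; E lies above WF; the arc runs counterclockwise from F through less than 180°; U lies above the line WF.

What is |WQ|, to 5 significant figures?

53.015

W is at the origin; W and F share the same y with |WF| = 59.1 and F on the −x side, so F = (-59.100, 0.0000). A1 meets WF tangentially, so EF is at right angles to WF, so E = F + (0, 9) = (-59.100, 9.0000). Since EQ ⟂ QU (tangency), |EU| = √(9.0² + 19.1²) = 21.114 regardless of where Q sits on A1. So U lies on both circle(W, 67.76) and circle(E, 21.114); the above-WF intersection is U = (-60.732, 30.051). Q is the foot of the tangent from U: Q = (-51.279, 13.454).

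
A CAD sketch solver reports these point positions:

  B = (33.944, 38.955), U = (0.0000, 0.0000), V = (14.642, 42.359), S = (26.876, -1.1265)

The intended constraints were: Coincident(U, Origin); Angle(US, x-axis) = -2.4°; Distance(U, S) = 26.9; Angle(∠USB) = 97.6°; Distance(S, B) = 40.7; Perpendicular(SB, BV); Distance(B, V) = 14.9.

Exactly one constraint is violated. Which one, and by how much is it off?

Distance(B, V) = 14.9 — off by 4.70.

U = (0.00, 0.00) ✓; US at -2.400° ✓; |US| = 26.90 ✓; ∠USB = 97.60° ✓; |SB| = 40.70 ✓; ∠(SB, BV) = 90.00° ✓; |BV| = 19.60 ✗.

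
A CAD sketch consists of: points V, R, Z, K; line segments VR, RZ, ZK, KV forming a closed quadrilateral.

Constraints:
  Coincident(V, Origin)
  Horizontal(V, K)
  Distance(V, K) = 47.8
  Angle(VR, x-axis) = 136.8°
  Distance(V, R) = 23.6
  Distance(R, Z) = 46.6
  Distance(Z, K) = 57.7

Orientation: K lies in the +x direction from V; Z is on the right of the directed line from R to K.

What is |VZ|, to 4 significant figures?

28.22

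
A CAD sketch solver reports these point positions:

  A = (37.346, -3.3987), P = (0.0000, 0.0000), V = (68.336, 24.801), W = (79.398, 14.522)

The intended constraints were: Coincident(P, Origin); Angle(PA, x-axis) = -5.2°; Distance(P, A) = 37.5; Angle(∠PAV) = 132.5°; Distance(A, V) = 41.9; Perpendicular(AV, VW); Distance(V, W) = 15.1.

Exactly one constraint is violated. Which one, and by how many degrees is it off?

Perpendicular(AV, VW) — off by 4.80°.

P = (0.00, 0.00) ✓; PA at -5.200° ✓; |PA| = 37.50 ✓; ∠PAV = 132.5° ✓; |AV| = 41.90 ✓; ∠(AV, VW) = 85.20° ✗; |VW| = 15.10 ✓.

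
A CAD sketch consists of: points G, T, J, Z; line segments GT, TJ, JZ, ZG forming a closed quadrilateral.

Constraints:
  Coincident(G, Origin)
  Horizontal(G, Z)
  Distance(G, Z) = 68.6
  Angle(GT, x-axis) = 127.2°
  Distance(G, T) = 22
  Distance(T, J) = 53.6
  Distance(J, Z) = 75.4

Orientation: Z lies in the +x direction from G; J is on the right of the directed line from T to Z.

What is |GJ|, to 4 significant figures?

34.07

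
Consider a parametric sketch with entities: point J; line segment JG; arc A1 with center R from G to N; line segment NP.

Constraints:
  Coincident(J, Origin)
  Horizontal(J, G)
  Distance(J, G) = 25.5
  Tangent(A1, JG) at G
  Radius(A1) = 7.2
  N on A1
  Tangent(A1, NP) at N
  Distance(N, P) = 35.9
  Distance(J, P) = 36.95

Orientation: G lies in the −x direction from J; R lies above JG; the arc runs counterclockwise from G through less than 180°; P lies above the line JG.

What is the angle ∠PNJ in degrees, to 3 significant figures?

77.5°

J is at the origin; JG is horizontal with |JG| = 25.5 and G on the −x side, so G = (-25.5, 0.00). Since A1 is tangent to JG there, RG ⟂ JG, so R = G + (0, 7.2) = (-25.5, 7.20). Since RN ⟂ NP (tangency), |RP| = √(7.2² + 35.9²) = 36.6 regardless of where N sits on A1. So P lies on both circle(J, 36.95) and circle(R, 36.6); the above-JG intersection is P = (-3.87, 36.7). N is the foot of the tangent from P: N = (-19.0, 4.17).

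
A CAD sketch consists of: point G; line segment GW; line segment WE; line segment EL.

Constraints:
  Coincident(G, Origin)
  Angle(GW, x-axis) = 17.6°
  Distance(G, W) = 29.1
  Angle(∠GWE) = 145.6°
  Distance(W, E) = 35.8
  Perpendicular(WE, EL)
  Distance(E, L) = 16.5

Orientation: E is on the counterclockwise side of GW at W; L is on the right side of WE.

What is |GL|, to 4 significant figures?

68.28

G is at the origin; GW runs at 17.6° with length 29.1, so W = 29.1·(cos 17.6°, sin 17.6°) = (27.74, 8.799). ∠GWE = 145.6°, so WE runs at 17.6° + (180° − 145.6°) = 52.00° from the x-axis; with |WE| = 35.8, E = W + 35.8·(cos 52.00°, sin 52.00°) = (49.78, 37.01). The perpendicularity gives EL at right angles to WE; with |EL| = 16.5 on the right of WE, L = E + 16.5·(0.7880, -0.6157) = (62.78, 26.85). Then |GL| = |L − G| = 68.28.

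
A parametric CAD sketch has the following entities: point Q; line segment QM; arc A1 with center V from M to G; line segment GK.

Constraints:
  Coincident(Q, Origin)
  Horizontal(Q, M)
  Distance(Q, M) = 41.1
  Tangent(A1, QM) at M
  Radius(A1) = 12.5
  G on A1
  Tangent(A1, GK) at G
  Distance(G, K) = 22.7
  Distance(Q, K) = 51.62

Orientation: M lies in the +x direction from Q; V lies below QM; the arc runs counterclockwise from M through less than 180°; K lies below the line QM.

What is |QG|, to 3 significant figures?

33.1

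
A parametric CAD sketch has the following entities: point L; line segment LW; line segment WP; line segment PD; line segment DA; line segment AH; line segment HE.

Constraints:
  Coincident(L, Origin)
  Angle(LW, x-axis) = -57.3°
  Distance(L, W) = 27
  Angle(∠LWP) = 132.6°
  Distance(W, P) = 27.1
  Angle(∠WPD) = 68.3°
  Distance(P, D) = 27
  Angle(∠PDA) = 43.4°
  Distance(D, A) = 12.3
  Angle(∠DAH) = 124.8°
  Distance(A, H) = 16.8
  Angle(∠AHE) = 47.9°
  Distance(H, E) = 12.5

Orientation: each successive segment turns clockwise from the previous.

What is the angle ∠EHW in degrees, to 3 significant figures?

103°

L is at the origin; LW runs at -57.3° with length 27.0, so W = (14.6, -22.7). ∠LWP = 132.6° gives WP at -105° from the x-axis; with |WP| = 27.1, P = (7.71, -48.9). ∠WPD = 68.3° gives PD at 144° from the x-axis; with |PD| = 27.0, D = (-14.0, -32.9). ∠PDA = 43.4° gives DA at 7.00° from the x-axis; with |DA| = 12.3, A = (-1.81, -31.4). ∠DAH = 124.8° gives AH at -48.2° from the x-axis; with |AH| = 16.8, H = (9.38, -43.9). ∠AHE = 47.9° gives HE at 180° from the x-axis; with |HE| = 12.5, E = (-3.12, -43.9). Then cos ∠EHW = HE·HW / (|HE||HW|), giving 103°.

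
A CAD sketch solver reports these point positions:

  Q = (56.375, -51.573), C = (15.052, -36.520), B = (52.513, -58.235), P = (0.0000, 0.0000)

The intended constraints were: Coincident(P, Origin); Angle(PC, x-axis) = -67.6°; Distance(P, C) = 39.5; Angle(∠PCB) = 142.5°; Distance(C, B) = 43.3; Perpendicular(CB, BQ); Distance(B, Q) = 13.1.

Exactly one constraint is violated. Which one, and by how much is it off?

Distance(B, Q) = 13.1 — off by 5.40.

P = (0.00, 0.00) ✓; PC at -67.60° ✓; |PC| = 39.50 ✓; ∠PCB = 142.5° ✓; |CB| = 43.30 ✓; ∠(CB, BQ) = 90.00° ✓; |BQ| = 7.700 ✗.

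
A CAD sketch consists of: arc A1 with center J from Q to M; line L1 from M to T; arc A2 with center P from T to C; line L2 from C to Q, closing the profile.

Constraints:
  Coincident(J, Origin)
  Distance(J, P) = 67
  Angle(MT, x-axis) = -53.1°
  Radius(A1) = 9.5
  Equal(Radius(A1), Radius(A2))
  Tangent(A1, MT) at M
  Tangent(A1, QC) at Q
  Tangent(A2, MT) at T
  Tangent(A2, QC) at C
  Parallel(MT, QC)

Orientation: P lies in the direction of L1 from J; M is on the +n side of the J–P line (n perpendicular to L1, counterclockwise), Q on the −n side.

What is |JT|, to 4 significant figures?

67.67

The slot axis is L1's direction at -53.1°, so u = (cos -53.1°, sin -53.1°) = (0.6004, -0.7997) and n = (−sin -53.1°, cos -53.1°) = (0.7997, 0.6004). J is at the origin and P lies 67.0 along u from J, so P = 67.0·u = (40.23, -53.58). Tangency of A1 to both parallel lines with radius 9.5 puts M and Q at J ± 9.5·n: M = (7.597, 5.704), Q = (-7.597, -5.704). Equal radii place T and C the same way about P: T = P + 9.5·n = (47.83, -47.87), C = P − 9.5·n = (32.63, -59.28). Then |JT| = |T − J| = 67.67.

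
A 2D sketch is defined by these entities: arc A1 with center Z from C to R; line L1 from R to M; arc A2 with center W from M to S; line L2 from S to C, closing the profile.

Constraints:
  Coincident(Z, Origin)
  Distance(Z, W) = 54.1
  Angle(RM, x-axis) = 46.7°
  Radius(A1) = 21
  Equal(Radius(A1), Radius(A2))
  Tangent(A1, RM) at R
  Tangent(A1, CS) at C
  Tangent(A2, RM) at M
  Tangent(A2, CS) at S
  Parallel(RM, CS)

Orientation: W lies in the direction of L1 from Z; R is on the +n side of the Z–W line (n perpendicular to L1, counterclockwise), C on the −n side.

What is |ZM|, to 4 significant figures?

58.03

The slot axis is L1's direction at 46.7°, so u = (cos 46.7°, sin 46.7°) = (0.6858, 0.7278) and n = (−sin 46.7°, cos 46.7°) = (-0.7278, 0.6858). Z is at the origin and W lies 54.1 along u from Z, so W = 54.1·u = (37.10, 39.37). Tangency of A1 to both parallel lines with radius 21.0 puts R and C at Z ± 21.0·n: R = (-15.28, 14.40), C = (15.28, -14.40). Equal radii place M and S the same way about W: M = W + 21.0·n = (21.82, 53.77), S = W − 21.0·n = (52.39, 24.97). Then |ZM| = |M − Z| = 58.03.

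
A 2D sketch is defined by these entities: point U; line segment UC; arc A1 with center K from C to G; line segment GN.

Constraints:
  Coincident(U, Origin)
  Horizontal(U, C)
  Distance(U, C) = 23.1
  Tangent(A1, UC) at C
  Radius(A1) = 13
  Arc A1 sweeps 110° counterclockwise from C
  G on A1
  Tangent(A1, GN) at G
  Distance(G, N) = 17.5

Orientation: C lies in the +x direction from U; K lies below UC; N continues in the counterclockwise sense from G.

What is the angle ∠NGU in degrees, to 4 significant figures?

168.0°

On A1, C sits at bearing 90° from K; a 110° counterclockwise sweep puts G at bearing 200°, so G = K + 13.0·(cos 200°, sin 200°) = (10.88, -17.45). Since A1 is tangent to GN there, KG ⟂ GN, so GN runs along (−sin 200°, cos 200°); with |GN| = 17.5, N = (16.87, -33.89). Then cos ∠NGU = GN·GU / (|GN||GU|), giving 168.0°.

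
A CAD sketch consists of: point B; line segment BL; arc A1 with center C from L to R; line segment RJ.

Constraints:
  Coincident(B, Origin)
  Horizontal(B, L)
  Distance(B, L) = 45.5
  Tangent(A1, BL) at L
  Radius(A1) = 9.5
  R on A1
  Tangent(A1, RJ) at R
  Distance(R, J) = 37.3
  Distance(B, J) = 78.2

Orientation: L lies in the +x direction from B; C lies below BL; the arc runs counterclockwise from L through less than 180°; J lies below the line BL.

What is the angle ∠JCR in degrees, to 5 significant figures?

75.711°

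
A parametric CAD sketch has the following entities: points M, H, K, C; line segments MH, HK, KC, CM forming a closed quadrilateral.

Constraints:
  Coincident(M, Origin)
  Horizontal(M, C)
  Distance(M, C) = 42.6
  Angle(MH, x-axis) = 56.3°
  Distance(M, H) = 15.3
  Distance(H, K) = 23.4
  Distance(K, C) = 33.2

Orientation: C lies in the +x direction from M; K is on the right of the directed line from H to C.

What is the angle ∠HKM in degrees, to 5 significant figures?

40.122°

Checks: |HK| = 23.40 ✓; |KC| = 33.20 ✓.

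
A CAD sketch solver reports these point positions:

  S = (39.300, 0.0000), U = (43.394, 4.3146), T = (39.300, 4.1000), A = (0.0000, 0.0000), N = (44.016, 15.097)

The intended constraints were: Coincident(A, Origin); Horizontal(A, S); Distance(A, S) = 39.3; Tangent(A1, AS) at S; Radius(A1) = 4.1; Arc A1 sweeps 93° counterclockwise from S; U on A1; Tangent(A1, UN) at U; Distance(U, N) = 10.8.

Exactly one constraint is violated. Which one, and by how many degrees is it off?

Tangent(A1, UN) at U — off by 6.30°.

A = (0.00, 0.00) ✓; A.y = 0.00, S.y = 0.00 ✓; |AS| = 39.30 ✓; ∠(TS, SA) = 90.00° ✓; |TS| = 4.100 ✓; bearing(T→U) − bearing(T→S) = 93.00° ✓; |TU| = 4.100 ✓; ∠(TU, UN) = 96.30° ✗; |UN| = 10.80 ✓.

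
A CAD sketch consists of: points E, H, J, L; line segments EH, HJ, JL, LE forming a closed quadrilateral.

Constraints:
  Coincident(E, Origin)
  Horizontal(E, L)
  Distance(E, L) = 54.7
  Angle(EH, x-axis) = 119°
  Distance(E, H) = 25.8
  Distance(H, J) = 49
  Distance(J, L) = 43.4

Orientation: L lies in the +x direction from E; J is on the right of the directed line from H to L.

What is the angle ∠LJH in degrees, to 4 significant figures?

100.0°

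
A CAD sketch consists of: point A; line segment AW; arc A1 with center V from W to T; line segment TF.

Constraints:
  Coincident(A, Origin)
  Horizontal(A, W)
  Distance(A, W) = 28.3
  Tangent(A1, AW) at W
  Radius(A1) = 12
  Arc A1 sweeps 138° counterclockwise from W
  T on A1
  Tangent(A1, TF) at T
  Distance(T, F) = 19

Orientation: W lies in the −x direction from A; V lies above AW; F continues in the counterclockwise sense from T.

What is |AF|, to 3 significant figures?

48.1

On A1, W sits at bearing -90° from V; a 138° counterclockwise sweep puts T at bearing 48°, so T = V + 12.0·(cos 48°, sin 48°) = (-20.3, 20.9). The tangent condition forces VT to be normal to TF, so TF runs along (−sin 48°, cos 48°); with |TF| = 19.0, F = (-34.4, 33.6). Then |AF| = |F − A| = 48.1.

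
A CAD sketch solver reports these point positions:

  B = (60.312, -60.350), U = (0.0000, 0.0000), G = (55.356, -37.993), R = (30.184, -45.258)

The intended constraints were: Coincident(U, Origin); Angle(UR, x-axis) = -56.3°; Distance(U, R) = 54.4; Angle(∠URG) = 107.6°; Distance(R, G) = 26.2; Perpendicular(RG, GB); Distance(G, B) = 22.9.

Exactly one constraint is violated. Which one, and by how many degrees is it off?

Perpendicular(RG, GB) — off by 3.60°.

U = (0.00, 0.00) ✓; UR at -56.30° ✓; |UR| = 54.40 ✓; ∠URG = 107.6° ✓; |RG| = 26.20 ✓; ∠(RG, GB) = 93.60° ✗; |GB| = 22.90 ✓.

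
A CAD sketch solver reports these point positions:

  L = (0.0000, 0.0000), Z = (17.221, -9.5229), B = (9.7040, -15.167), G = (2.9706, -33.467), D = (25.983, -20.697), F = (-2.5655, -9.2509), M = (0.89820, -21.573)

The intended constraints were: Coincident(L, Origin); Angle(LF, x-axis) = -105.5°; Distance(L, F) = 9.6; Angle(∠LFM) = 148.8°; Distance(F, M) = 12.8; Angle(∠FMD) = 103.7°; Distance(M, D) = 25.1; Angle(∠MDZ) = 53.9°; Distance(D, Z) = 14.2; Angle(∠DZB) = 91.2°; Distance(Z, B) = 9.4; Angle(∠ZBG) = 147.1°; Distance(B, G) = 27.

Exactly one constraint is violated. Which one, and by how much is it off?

Distance(B, G) = 27 — off by 7.50.

L = (0.00, 0.00) ✓; LF at -105.5° ✓; |LF| = 9.600 ✓; ∠LFM = 148.8° ✓; |FM| = 12.80 ✓; ∠FMD = 103.7° ✓; |MD| = 25.10 ✓; ∠MDZ = 53.90° ✓; |DZ| = 14.20 ✓; ∠DZB = 91.20° ✓; |ZB| = 9.400 ✓; ∠ZBG = 147.1° ✓; |BG| = 19.50 ✗.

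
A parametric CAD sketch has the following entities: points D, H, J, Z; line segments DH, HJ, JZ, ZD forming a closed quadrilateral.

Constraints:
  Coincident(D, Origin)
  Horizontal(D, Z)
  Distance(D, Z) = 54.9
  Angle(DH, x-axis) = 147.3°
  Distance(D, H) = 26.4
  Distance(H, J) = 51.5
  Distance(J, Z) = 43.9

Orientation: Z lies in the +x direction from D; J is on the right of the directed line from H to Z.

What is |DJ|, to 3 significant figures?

25.8

D is at the origin; D and Z share the same y with |DZ| = 54.9 and Z in +x, so Z = (54.9, 0). DH runs at 147.3° with |DH| = 26.4, so H = (-22.2, 14.3). J is determined by |HJ| = 51.5 and |JZ| = 43.9 together: it lies at the intersection of circle(H, 51.5) and circle(Z, 43.9). With |HZ| = 78.4, the foot of the radical line on HZ is 43.8 from H and the perpendicular offset is √(51.5² − 43.8²) = 27.0. Taking the right-of-HZ solution: J = (16.0, -20.3).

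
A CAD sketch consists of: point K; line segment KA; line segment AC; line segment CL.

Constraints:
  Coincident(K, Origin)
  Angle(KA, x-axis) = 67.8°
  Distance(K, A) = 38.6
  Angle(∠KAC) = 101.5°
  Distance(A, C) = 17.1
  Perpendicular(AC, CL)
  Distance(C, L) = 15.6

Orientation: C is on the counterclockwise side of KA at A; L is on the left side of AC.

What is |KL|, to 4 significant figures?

33.30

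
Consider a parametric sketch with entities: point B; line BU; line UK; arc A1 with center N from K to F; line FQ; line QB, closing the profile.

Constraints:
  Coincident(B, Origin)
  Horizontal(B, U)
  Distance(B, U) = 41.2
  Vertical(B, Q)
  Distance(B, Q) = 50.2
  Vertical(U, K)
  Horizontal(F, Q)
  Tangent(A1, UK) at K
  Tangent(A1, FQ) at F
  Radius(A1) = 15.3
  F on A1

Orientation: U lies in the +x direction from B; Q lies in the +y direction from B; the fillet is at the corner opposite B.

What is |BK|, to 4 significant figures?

53.99

B is at the origin; B and U share the same y with |BU| = 41.2 and U on the +x side, so U = (41.20, 0.000). BQ is vertical with |BQ| = 50.2 and Q on the +y side, so Q = (0.000, 50.20). The virtual corner opposite B is at (41.20, 50.20). Tangency of A1 to UK means the radius NK is perpendicular to UK and since A1 is tangent to FQ there, NF ⟂ FQ, with radius 15.3, so the center N sits 15.3 in from both sides at N = (25.90, 34.90). That places the tangent points at K = (41.20, 34.90) on UK and F = (25.90, 50.20) on FQ. Then |BK| = |K − B| = 53.99.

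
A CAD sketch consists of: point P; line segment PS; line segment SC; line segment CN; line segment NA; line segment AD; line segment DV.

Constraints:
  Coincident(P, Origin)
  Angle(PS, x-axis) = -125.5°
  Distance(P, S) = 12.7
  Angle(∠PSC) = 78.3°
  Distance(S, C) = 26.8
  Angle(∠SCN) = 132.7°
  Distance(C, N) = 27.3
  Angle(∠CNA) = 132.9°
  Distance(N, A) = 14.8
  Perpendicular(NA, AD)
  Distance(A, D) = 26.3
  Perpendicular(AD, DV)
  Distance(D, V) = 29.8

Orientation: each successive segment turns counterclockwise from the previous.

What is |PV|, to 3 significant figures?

20.0

NA ⟂ AD, so AD runs at 161°; with |AD| = 26.3, D = (22.3, 12.4). The perpendicularity gives DV at right angles to AD, so DV runs at -109°; with |DV| = 29.8, V = (12.4, -15.7). Then |PV| = |V − P| = 20.0.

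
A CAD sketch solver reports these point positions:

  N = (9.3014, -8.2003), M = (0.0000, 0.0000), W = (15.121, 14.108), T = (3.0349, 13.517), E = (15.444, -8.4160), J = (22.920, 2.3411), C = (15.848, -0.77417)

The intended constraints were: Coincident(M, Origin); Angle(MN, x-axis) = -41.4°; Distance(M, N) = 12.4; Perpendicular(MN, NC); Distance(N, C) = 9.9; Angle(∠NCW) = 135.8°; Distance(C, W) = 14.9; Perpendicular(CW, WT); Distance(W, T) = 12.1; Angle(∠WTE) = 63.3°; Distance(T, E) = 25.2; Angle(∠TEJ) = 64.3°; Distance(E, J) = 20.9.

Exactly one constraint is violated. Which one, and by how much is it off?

Distance(E, J) = 20.9 — off by 7.80.

M = (0.00, 0.00) ✓; MN at -41.40° ✓; |MN| = 12.40 ✓; ∠(MN, NC) = 90.00° ✓; |NC| = 9.900 ✓; ∠NCW = 135.8° ✓; |CW| = 14.90 ✓; ∠(CW, WT) = 90.00° ✓; |WT| = 12.10 ✓; ∠WTE = 63.30° ✓; |TE| = 25.20 ✓; ∠TEJ = 64.30° ✓; |EJ| = 13.10 ✗.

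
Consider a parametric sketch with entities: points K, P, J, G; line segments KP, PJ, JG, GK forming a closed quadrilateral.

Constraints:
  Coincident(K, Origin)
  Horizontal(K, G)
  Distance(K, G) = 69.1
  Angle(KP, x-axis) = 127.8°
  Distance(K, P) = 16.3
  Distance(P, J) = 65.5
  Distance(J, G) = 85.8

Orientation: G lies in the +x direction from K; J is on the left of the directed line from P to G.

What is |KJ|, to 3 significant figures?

73.7

K is at the origin; KG is horizontal with |KG| = 69.1 and G in +x, so G = (69.1, 0). KP runs at 127.8° with |KP| = 16.3, so P = (-9.99, 12.9). J is determined by |PJ| = 65.5 and |JG| = 85.8 together: it lies at the intersection of circle(P, 65.5) and circle(G, 85.8). With |PG| = 80.1, the foot of the radical line on PG is 20.9 from P and the perpendicular offset is √(65.5² − 20.9²) = 62.1. Taking the left-of-PG solution: J = (20.6, 70.8).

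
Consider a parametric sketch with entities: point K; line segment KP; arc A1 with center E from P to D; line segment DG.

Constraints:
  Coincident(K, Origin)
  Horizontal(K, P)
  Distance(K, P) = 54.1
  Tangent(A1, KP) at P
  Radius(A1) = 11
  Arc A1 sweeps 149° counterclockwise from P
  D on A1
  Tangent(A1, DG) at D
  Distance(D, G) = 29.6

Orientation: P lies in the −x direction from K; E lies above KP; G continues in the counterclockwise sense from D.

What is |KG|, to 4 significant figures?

81.98

K is at the origin; K and P share the same y with |KP| = 54.1 and P on the −x side, so P = (-54.10, 0.000). Since A1 is tangent to KP there, EP ⟂ KP, so E = P + (0, 11) = (-54.10, 11.00). On A1, P sits at bearing -90° from E; a 149° counterclockwise sweep puts D at bearing 59°, so D = E + 11.0·(cos 59°, sin 59°) = (-48.43, 20.43). A1 meets DG tangentially, so ED is at right angles to DG, so DG runs along (−sin 59°, cos 59°); with |DG| = 29.6, G = (-73.81, 35.67). Then |KG| = |G − K| = 81.98.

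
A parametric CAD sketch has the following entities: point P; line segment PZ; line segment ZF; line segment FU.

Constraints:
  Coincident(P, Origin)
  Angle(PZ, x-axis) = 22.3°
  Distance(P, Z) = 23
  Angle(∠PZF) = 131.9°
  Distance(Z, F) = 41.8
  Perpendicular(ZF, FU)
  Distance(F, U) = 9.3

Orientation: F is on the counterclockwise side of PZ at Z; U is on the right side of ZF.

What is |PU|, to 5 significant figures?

62.970

P is at the origin; PZ runs at 22.3° with length 23.0, so Z = 23.0·(cos 22.3°, sin 22.3°) = (21.280, 8.7275). ∠PZF = 131.9°, so ZF runs at 22.3° + (180° − 131.9°) = 70.400° from the x-axis; with |ZF| = 41.8, F = Z + 41.8·(cos 70.400°, sin 70.400°) = (35.302, 48.105). ZF is perpendicular to FU; with |FU| = 9.3 on the right of ZF, U = F + 9.3·(0.94206, -0.33545) = (44.063, 44.986). Then |PU| = |U − P| = 62.970.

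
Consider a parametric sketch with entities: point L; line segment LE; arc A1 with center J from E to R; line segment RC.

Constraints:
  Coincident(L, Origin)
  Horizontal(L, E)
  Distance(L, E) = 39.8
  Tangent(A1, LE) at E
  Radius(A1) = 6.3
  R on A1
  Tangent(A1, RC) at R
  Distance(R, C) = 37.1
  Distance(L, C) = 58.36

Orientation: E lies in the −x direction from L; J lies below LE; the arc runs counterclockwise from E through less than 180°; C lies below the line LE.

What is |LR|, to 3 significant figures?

46.6

Checks: L = (0.00, 0.00) ✓; |JE| = 6.300 ✓; |JR| = 6.300 ✓; ∠(JR, RC) = 90.00° ✓; |RC| = 37.10 ✓; |LC| = 58.36 ✓.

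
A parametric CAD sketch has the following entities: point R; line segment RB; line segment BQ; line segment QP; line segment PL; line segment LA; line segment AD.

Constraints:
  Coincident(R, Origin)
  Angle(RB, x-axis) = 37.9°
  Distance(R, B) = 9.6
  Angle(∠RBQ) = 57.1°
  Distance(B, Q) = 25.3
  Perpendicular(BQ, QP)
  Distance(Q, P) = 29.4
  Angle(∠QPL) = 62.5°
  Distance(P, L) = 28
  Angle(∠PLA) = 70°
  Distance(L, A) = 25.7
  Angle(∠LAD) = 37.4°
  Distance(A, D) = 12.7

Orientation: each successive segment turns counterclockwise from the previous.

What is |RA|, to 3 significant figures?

16.8

∠QPL = 62.5° gives PL at 8.30° from the x-axis; with |PL| = 28.0, L = (1.72, -9.51). ∠PLA = 70.0° gives LA at 118° from the x-axis; with |LA| = 25.7, A = (-10.5, 13.1). Then |RA| = |A − R| = 16.8.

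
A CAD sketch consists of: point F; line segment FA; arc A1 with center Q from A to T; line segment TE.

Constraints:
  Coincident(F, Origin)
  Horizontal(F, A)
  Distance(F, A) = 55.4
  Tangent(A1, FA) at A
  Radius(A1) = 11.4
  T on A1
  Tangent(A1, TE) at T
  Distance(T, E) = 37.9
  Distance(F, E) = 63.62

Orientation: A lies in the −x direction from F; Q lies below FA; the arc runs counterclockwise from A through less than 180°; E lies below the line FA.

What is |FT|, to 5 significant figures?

66.996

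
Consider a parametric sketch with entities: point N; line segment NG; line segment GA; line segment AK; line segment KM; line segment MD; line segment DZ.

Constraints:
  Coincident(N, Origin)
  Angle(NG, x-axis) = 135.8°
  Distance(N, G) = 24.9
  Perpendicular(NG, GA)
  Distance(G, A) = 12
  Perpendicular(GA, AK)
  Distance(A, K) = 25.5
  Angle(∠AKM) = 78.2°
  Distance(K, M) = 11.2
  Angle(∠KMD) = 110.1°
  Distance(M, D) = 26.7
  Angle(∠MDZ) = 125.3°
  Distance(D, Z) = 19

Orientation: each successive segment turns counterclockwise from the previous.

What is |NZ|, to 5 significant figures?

42.641

N is at the origin; NG runs at 135.8° with length 24.9, so G = (-17.851, 17.359). The perpendicularity gives GA at right angles to NG, so GA runs at -134.20°; with |GA| = 12.0, A = (-26.217, 8.7565). The perpendicularity gives AK at right angles to GA, so AK runs at -44.200°; with |AK| = 25.5, K = (-7.9358, -9.0212). ∠AKM = 78.2° gives KM at 57.600° from the x-axis; with |KM| = 11.2, M = (-1.9346, 0.43525). ∠KMD = 110.1° gives MD at 127.50° from the x-axis; with |MD| = 26.7, D = (-18.189, 21.618). ∠MDZ = 125.3° gives DZ at -177.80° from the x-axis; with |DZ| = 19.0, Z = (-37.175, 20.888). Then |NZ| = |Z − N| = 42.641.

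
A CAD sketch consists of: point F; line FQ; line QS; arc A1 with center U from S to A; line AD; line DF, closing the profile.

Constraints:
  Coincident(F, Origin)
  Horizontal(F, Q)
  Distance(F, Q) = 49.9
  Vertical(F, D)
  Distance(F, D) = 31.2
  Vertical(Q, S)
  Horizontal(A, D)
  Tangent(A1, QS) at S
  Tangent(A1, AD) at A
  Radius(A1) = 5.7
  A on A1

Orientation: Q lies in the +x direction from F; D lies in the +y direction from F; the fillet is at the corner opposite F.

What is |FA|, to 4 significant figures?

54.10

F is at the origin; FQ is horizontal with |FQ| = 49.9 and Q on the +x side, so Q = (49.90, 0.000). FD is vertical with |FD| = 31.2 and D on the +y side, so D = (0.000, 31.20). The virtual corner opposite F is at (49.90, 31.20). Since A1 is tangent to QS there, US ⟂ QS and A1 meets AD tangentially, so UA is at right angles to AD, with radius 5.7, so the center U sits 5.7 in from both sides at U = (44.20, 25.50). That places the tangent points at S = (49.90, 25.50) on QS and A = (44.20, 31.20) on AD. Then |FA| = |A − F| = 54.10.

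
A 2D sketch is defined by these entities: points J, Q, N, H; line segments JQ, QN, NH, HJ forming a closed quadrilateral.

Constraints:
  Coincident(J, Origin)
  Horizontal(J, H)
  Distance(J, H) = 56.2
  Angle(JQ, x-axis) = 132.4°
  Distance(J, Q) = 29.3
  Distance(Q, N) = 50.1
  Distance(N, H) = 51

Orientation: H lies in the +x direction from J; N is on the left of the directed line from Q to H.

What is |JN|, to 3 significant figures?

49.0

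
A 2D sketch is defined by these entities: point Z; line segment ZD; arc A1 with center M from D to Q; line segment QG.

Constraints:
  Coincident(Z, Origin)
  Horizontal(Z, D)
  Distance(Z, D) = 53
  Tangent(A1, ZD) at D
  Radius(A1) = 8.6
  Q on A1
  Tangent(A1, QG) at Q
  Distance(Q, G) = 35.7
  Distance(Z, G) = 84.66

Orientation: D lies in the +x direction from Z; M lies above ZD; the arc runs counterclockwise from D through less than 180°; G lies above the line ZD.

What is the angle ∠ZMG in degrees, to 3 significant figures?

138°

Checks: |MQ| = 8.600 ✓; ∠(MQ, QG) = 90.00° ✓; |QG| = 35.70 ✓; |ZG| = 84.66 ✓.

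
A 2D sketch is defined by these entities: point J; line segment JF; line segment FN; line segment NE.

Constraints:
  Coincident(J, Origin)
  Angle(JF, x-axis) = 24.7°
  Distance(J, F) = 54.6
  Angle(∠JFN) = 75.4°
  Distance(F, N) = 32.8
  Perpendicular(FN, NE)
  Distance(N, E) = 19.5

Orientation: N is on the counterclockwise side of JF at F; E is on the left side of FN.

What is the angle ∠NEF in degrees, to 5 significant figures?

59.268°

J is at the origin; JF runs at 24.7° with length 54.6, so F = 54.6·(cos 24.7°, sin 24.7°) = (49.605, 22.816). ∠JFN = 75.4°, so FN runs at 24.7° + (180° − 75.4°) = 129.30° from the x-axis; with |FN| = 32.8, N = F + 32.8·(cos 129.30°, sin 129.30°) = (28.830, 48.198). The perpendicularity gives NE at right angles to FN; with |NE| = 19.5 on the left of FN, E = N + 19.5·(-0.77384, -0.63338) = (13.740, 35.847). Then cos ∠NEF = EN·EF / (|EN||EF|), giving 59.268°.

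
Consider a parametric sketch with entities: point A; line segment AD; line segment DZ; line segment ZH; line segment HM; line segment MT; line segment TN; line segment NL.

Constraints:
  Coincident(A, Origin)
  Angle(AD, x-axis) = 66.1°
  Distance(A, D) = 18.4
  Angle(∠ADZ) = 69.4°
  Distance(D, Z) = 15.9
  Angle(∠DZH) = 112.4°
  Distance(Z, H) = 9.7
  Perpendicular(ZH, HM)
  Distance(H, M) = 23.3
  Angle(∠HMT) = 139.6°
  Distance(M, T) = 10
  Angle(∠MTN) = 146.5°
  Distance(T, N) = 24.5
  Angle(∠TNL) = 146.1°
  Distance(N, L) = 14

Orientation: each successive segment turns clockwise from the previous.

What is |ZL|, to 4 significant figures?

47.43

∠MTN = 146.5° gives TN at 84.00° from the x-axis; with |TN| = 24.5, N = (-8.499, 38.69). ∠TNL = 146.1° gives NL at 50.10° from the x-axis; with |NL| = 14.0, L = (0.4816, 49.43). Then |ZL| = |L − Z| = 47.43.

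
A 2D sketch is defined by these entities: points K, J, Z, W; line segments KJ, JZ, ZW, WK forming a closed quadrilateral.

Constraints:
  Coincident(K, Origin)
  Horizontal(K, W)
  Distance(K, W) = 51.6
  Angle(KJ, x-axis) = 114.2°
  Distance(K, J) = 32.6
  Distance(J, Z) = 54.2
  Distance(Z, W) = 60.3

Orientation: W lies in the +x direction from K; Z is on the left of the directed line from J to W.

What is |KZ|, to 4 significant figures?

66.35

Checks: |JZ| = 54.20 ✓; |ZW| = 60.30 ✓.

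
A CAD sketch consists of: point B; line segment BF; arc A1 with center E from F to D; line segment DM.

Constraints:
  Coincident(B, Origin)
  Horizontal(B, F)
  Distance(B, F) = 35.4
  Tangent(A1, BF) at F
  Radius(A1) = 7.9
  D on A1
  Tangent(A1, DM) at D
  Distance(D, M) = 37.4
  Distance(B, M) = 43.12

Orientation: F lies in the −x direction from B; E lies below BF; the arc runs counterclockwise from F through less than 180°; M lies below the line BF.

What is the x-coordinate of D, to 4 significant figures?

-41.10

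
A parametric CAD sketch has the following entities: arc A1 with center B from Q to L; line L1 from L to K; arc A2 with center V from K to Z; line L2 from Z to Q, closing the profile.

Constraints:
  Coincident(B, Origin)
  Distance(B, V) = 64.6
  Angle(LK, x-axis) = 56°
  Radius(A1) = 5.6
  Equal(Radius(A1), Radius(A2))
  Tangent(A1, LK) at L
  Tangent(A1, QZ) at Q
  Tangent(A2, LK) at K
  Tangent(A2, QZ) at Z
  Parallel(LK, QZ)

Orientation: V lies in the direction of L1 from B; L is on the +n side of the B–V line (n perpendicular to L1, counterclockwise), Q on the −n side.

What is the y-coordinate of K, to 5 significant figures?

56.687

The slot axis is L1's direction at 56.0°, so u = (cos 56.0°, sin 56.0°) = (0.55919, 0.82904) and n = (−sin 56.0°, cos 56.0°) = (-0.82904, 0.55919). B is at the origin and V lies 64.6 along u from B, so V = 64.6·u = (36.124, 53.556). Tangency of A1 to both parallel lines with radius 5.6 puts L and Q at B ± 5.6·n: L = (-4.6426, 3.1315), Q = (4.6426, -3.1315). Equal radii place K and Z the same way about V: K = V + 5.6·n = (31.481, 56.687), Z = V − 5.6·n = (40.766, 50.424). So K.y = 56.687.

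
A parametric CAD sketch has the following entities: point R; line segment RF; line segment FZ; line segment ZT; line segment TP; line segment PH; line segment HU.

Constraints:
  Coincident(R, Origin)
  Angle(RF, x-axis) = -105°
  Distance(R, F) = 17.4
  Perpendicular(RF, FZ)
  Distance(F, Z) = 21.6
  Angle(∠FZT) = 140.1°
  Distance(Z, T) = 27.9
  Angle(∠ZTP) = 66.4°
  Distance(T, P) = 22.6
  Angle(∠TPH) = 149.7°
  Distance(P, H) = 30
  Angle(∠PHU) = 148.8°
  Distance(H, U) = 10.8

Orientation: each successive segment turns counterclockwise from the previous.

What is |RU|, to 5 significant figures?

16.181

∠TPH = 149.7° gives PH at 168.80° from the x-axis; with |PH| = 30.0, H = (-4.6880, 10.152). ∠PHU = 148.8° gives HU at -160.00° from the x-axis; with |HU| = 10.8, U = (-14.837, 6.4577). Then |RU| = |U − R| = 16.181.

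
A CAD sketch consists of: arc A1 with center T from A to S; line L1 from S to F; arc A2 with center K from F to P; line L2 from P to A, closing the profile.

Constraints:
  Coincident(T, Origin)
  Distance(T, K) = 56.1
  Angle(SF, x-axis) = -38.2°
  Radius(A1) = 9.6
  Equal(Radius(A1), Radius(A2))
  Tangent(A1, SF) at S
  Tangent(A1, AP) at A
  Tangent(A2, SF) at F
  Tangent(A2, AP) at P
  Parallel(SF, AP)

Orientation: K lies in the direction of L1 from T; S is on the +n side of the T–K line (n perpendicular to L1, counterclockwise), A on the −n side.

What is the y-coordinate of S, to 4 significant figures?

7.544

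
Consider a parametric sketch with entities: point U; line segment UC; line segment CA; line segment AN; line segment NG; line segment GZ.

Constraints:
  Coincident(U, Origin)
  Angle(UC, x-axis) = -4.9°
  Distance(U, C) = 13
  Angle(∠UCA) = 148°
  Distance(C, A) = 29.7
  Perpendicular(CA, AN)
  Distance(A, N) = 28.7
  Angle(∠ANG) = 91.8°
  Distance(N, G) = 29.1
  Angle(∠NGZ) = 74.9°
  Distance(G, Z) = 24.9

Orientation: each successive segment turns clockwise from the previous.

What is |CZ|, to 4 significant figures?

8.318

∠ANG = 91.8° gives NG at 144.9° from the x-axis; with |NG| = 29.1, G = (-4.337, -25.16). ∠NGZ = 74.9° gives GZ at 39.80° from the x-axis; with |GZ| = 24.9, Z = (14.79, -9.222). Then |CZ| = |Z − C| = 8.318.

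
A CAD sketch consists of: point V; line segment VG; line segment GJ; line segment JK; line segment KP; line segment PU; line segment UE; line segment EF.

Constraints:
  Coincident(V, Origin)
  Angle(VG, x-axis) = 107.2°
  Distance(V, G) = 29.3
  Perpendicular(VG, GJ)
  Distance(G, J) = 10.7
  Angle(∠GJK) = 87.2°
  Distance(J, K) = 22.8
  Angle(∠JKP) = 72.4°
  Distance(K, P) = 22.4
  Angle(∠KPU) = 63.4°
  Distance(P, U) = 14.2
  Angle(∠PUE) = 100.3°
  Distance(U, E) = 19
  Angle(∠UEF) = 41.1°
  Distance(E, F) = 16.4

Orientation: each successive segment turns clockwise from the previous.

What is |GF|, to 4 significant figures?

18.02

V is at the origin; VG runs at 107.2° with length 29.3, so G = (-8.664, 27.99). VG is perpendicular to GJ, so GJ runs at 17.20°; with |GJ| = 10.7, J = (1.557, 31.15). ∠GJK = 87.2° gives JK at -75.60° from the x-axis; with |JK| = 22.8, K = (7.227, 9.070). ∠JKP = 72.4° gives KP at 176.8° from the x-axis; with |KP| = 22.4, P = (-15.14, 10.32). ∠KPU = 63.4° gives PU at 60.20° from the x-axis; with |PU| = 14.2, U = (-8.081, 22.64). ∠PUE = 100.3° gives UE at -19.50° from the x-axis; with |UE| = 19.0, E = (9.830, 16.30). ∠UEF = 41.1° gives EF at -158.4° from the x-axis; with |EF| = 16.4, F = (-5.419, 10.26). Then |GF| = |F − G| = 18.02.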